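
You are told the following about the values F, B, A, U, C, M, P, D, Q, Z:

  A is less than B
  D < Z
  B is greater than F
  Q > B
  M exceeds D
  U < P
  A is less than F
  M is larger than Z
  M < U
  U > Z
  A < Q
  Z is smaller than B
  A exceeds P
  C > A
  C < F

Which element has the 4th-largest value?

C

Chaining the given pairs: D < Z < M < U < P < A < C < F < B < Q.
The 4th largest is C.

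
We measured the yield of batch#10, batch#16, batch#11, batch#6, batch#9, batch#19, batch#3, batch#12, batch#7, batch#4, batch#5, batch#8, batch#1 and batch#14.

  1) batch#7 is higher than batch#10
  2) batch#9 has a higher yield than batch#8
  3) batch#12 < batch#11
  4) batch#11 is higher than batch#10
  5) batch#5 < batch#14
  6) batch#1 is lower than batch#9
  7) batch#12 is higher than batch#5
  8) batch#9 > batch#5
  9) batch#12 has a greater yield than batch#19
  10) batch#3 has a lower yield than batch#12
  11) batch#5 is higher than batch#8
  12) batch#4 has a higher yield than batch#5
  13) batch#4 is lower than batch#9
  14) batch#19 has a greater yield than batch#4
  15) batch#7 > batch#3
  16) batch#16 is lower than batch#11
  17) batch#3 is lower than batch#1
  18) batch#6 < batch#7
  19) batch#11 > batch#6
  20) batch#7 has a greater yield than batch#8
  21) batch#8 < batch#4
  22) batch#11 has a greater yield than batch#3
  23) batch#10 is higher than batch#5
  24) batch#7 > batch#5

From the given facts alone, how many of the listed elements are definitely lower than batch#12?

5

The elements the relations force below batch#12 are batch#8, batch#3, batch#5, batch#4, batch#19 — no chain reaches any other.
That is 5.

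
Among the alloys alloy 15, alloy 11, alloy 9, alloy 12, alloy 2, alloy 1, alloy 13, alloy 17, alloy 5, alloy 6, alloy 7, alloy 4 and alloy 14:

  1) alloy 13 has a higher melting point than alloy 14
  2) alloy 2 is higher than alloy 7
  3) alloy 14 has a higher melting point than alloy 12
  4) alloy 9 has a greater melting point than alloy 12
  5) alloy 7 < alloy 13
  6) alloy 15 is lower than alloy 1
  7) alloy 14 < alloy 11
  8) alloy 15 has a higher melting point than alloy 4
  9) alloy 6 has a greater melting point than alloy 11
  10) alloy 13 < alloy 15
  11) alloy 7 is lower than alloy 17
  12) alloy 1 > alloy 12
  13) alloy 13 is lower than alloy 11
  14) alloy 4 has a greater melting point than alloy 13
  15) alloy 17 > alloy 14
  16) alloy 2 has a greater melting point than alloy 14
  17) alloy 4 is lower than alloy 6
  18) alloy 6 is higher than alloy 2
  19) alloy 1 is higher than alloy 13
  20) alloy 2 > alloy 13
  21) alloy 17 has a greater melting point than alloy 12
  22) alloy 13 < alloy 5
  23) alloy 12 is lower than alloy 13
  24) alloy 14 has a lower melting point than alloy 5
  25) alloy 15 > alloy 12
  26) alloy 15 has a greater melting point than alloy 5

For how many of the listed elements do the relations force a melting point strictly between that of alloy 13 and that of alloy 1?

3

Chaining upward from alloy 13 reaches: alloy 11, alloy 5, alloy 4, alloy 15, alloy 2, alloy 6.
Chaining downward from alloy 1 reaches: alloy 12, alloy 7, alloy 14, alloy 5, alloy 4, alloy 15.
Strictly between alloy 13 and alloy 1 are those in both lists: alloy 5, alloy 4, alloy 15 — 3 elements.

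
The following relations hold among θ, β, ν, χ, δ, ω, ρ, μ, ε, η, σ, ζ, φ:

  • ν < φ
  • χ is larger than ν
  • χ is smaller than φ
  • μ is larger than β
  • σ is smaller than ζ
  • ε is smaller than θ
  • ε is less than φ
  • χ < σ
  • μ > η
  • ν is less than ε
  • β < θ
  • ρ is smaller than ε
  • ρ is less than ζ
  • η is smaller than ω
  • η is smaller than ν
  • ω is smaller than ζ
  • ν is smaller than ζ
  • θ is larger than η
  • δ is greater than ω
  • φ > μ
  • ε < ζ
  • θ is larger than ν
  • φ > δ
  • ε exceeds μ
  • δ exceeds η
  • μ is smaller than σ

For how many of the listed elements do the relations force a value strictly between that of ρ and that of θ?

1

The relations place ρ below θ. An element lies strictly between them when it is forced above ρ and also forced below θ.
Above ρ: {ε, φ, ζ}. Below θ: {β, η, μ, ν, ε}.
Intersection: {ε} — 1.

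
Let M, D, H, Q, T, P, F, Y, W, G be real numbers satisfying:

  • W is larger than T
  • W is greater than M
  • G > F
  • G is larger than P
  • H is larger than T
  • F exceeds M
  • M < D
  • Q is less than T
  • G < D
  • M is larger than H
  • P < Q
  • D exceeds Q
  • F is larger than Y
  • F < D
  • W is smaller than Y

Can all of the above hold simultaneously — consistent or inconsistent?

consistent

The single ordering P < Q < T < H < M < W < Y < F < G < D satisfies every listed relation, so no contradiction arises.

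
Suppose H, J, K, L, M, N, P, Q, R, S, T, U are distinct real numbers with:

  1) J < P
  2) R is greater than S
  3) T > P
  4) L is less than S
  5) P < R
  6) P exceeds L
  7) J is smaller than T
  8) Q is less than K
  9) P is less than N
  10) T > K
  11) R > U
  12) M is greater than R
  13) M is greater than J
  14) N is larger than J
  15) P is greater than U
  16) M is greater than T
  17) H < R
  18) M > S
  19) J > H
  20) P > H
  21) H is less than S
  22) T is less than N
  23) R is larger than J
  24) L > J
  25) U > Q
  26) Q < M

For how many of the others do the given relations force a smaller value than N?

From N the given relations immediately reach J, P, T.
From those, H, L, U, K — 7 in total.
From those, Q — 8 in total.
No other element is forced below N by the given relations, so the count is 8.

8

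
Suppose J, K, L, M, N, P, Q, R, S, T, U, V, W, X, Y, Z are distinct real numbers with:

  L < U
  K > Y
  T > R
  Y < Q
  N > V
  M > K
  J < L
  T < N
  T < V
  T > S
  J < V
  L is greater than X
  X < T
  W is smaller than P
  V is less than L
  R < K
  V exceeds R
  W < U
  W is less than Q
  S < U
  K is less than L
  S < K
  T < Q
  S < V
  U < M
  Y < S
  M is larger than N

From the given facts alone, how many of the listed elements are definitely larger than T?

6

The elements the relations force above T are V, L, U, N, M, Q — no chain reaches any other.
That is 6.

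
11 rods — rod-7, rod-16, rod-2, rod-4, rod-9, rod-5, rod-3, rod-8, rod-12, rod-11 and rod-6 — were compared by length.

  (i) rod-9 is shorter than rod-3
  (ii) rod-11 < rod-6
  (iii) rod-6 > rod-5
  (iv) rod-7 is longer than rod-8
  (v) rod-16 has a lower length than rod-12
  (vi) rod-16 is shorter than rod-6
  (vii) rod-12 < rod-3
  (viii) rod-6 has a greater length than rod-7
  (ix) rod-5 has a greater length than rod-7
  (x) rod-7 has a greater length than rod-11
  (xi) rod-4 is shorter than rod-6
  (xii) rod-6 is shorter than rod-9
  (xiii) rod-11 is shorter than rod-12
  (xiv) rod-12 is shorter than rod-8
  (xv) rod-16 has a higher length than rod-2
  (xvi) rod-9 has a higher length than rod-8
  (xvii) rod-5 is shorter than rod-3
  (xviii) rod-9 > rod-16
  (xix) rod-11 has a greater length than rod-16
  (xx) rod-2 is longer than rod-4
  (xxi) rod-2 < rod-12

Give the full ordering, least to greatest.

Each adjacent pair is fixed by a given relation: rod-4 < rod-2; rod-2 < rod-16; rod-16 < rod-11; rod-11 < rod-12; rod-12 < rod-8; rod-8 < rod-7; rod-7 < rod-5; rod-5 < rod-6; rod-6 < rod-9; rod-9 < rod-3. Chaining them end to end gives the full order.

rod-4 < rod-2 < rod-16 < rod-11 < rod-12 < rod-8 < rod-7 < rod-5 < rod-6 < rod-9 < rod-3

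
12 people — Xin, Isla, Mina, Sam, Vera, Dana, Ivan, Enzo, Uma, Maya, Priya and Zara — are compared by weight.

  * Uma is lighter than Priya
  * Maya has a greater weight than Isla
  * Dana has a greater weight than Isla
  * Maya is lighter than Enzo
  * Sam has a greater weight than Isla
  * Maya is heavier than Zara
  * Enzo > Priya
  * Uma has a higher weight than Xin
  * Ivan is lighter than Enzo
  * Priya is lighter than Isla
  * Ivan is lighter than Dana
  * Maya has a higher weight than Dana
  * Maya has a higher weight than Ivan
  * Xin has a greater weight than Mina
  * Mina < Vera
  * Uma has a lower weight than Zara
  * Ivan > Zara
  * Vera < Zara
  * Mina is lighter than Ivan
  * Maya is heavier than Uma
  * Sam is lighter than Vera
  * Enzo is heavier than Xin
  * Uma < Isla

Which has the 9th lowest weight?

Ivan

The consecutive relations fix a unique order: Mina < Xin < Uma < Priya < Isla < Sam < Vera < Zara < Ivan < Dana < Maya < Enzo.
The 9th smallest is Ivan.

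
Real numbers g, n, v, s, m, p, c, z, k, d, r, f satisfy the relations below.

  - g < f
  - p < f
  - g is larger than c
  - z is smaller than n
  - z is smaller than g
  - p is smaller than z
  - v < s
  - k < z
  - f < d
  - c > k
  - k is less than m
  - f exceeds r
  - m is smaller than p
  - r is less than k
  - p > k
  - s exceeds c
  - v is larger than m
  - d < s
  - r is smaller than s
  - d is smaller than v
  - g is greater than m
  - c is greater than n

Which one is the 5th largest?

g

Piecing the relations together gives one ordering: r < k < m < p < z < n < c < g < f < d < v < s.
Counting 5 from the largest end gives g.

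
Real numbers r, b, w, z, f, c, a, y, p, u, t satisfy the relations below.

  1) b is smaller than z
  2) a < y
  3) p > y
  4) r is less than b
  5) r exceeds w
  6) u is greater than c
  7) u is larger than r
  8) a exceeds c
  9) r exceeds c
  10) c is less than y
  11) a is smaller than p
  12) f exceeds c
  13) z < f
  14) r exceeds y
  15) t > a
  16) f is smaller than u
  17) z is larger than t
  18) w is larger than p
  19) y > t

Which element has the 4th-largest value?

Chaining the given pairs: c < a < t < y < p < w < r < b < z < f < u.
The 4th largest is b.

b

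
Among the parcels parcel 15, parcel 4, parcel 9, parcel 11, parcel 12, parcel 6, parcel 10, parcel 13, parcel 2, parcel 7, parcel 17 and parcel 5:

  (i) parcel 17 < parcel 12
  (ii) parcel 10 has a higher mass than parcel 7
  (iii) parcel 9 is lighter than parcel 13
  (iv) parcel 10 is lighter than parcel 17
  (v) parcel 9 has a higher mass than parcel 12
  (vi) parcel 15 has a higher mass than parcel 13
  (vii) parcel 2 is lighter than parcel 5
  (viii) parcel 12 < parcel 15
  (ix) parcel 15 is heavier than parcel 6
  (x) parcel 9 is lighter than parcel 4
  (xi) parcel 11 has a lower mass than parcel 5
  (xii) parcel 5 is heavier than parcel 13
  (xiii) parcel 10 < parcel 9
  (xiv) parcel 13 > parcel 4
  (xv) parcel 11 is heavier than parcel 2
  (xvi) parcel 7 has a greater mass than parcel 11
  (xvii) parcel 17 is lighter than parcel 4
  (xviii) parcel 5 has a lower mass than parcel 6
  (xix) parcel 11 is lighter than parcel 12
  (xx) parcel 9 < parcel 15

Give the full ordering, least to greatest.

parcel 2 < parcel 11 < parcel 7 < parcel 10 < parcel 17 < parcel 12 < parcel 9 < parcel 4 < parcel 13 < parcel 5 < parcel 6 < parcel 15

The consecutive links are each given: parcel 2 < parcel 11; parcel 11 < parcel 7; parcel 7 < parcel 10; parcel 10 < parcel 17; parcel 17 < parcel 12; parcel 12 < parcel 9; parcel 9 < parcel 4; parcel 4 < parcel 13; parcel 13 < parcel 5; parcel 5 < parcel 6; parcel 6 < parcel 15.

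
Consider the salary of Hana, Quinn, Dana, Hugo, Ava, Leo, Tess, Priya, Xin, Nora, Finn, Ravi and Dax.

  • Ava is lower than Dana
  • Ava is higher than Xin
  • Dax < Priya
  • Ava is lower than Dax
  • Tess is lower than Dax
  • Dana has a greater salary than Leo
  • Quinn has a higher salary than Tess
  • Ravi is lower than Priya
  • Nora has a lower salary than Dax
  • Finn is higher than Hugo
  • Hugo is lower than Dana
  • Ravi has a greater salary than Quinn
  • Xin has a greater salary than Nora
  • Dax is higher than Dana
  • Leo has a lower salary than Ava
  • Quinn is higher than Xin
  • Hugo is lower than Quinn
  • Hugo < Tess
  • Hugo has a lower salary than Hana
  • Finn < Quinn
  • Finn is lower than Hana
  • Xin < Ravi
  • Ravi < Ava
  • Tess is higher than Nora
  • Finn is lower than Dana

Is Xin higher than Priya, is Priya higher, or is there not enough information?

Chaining the given relations: Xin < Quinn < Ravi < Ava < Dana < Dax < Priya.
So Priya is higher.

Priya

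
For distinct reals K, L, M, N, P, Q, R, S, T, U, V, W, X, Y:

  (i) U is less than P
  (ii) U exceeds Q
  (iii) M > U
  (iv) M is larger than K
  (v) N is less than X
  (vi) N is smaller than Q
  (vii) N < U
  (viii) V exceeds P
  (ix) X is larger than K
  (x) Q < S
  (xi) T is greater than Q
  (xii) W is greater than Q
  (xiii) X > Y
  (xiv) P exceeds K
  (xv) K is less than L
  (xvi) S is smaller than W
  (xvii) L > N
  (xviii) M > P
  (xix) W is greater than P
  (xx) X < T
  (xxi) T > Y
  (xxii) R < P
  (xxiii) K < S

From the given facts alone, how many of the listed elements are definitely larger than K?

8

From K the given relations immediately reach X, S, L, P, M.
From those, T, V, W — 8 in total.
No other element is forced above K by the given relations, so the count is 8.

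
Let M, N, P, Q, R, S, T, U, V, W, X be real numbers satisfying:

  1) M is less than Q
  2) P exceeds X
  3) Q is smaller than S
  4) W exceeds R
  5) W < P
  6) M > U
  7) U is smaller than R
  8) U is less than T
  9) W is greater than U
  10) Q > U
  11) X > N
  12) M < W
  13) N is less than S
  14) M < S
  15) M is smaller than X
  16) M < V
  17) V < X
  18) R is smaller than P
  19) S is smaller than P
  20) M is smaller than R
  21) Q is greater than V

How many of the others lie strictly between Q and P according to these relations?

1

Chaining upward from Q reaches: S.
Chaining downward from P reaches: U, M, V, R, W, N, X, S.
Strictly between Q and P are those in both lists: S — 1 element.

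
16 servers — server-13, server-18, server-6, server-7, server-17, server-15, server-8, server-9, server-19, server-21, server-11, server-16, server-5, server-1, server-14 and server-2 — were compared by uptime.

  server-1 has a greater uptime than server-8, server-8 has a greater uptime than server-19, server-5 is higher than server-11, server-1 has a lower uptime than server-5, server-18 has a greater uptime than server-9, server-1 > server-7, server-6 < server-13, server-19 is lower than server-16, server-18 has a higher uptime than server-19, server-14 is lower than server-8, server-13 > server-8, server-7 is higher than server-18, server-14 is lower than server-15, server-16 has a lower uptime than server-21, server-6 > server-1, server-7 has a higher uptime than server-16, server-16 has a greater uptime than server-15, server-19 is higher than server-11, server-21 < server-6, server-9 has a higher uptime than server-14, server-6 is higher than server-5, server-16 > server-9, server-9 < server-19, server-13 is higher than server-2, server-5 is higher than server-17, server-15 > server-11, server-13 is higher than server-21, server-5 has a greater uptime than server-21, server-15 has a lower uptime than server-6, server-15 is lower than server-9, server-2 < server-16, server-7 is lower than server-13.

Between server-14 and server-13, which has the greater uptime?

server-13

server-14 < server-15 and server-15 < server-9 give server-14 < server-9.
Then server-9 < server-19 extends the chain to server-19.
With server-19 < server-16: server-14 < server-15 < server-9 < server-19 < server-16.
Then server-16 < server-21 extends the chain to server-21.
With server-21 < server-5: server-14 < server-15 < server-9 < server-19 < server-16 < server-21 < server-5.
With server-5 < server-6: server-14 < server-15 < server-9 < server-19 < server-16 < server-21 < server-5 < server-6.
With server-6 < server-13: server-14 < server-15 < server-9 < server-19 < server-16 < server-21 < server-5 < server-6 < server-13.
So server-14 < server-13; server-13 is the higher of the two.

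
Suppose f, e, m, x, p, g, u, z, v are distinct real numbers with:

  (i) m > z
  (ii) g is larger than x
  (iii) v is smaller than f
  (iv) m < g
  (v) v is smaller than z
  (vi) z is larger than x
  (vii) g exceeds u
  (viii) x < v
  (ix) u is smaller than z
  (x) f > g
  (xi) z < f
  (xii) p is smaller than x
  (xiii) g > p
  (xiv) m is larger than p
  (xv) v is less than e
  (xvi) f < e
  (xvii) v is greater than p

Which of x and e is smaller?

x < v < z < m < g < f < e, by transitivity through v, z, m, g, f.
So x < e; x is the smaller of the two.

x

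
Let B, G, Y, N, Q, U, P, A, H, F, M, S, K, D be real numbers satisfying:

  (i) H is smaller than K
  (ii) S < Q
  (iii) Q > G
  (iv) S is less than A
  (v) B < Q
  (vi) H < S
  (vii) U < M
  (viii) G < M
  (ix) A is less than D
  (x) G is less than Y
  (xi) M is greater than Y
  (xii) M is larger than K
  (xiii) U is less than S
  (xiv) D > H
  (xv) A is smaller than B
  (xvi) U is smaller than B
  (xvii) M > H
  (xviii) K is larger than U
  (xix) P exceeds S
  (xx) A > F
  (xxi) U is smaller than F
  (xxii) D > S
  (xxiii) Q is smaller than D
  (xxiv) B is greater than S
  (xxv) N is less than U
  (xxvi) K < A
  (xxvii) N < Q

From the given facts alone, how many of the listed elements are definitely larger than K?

5

The elements the relations force above K are A, B, M, Q, D — no chain reaches any other.
That is 5.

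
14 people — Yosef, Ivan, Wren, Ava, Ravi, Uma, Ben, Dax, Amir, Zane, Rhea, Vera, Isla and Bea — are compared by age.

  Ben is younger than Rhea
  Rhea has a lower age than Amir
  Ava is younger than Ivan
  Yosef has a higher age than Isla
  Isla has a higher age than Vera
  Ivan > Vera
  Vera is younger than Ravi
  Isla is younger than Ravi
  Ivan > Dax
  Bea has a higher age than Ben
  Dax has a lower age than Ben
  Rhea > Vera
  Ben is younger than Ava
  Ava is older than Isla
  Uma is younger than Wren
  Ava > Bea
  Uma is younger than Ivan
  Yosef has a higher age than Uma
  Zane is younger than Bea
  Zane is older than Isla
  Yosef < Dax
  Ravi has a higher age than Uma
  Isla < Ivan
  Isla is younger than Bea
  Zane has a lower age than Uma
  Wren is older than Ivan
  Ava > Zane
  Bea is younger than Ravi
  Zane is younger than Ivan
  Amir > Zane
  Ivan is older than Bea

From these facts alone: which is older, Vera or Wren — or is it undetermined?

Wren

Chaining the given relations: Vera < Isla < Zane < Uma < Yosef < Dax < Ben < Bea < Ava < Ivan < Wren.
So Wren is older.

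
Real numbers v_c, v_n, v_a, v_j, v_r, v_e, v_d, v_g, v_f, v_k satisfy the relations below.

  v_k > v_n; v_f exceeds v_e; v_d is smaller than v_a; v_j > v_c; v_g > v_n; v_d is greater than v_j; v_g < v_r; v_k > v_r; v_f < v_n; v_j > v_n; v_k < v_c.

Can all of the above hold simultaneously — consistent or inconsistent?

The single ordering v_e < v_f < v_n < v_g < v_r < v_k < v_c < v_j < v_d < v_a satisfies every listed relation, so no contradiction arises.

consistent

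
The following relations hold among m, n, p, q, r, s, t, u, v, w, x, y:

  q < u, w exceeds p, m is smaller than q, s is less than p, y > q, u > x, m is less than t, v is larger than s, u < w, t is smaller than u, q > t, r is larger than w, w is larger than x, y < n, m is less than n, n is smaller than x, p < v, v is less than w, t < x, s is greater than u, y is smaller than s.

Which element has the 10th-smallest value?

v

Piecing the relations together gives one ordering: m < t < q < y < n < x < u < s < p < v < w < r.
The 10th smallest is v.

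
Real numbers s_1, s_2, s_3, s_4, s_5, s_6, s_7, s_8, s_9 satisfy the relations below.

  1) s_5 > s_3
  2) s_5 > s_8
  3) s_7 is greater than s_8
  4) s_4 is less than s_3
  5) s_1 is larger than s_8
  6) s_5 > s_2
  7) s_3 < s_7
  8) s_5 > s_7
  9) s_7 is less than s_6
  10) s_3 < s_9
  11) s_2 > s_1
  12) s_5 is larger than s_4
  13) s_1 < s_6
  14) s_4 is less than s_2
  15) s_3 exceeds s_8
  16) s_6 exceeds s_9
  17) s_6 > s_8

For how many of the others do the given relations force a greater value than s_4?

6

From s_4 the given relations immediately reach s_2, s_3, s_5.
From those, s_7, s_9 — 5 in total.
From those, s_6 — 6 in total.
Nothing else is reachable above s_4; 6 in all.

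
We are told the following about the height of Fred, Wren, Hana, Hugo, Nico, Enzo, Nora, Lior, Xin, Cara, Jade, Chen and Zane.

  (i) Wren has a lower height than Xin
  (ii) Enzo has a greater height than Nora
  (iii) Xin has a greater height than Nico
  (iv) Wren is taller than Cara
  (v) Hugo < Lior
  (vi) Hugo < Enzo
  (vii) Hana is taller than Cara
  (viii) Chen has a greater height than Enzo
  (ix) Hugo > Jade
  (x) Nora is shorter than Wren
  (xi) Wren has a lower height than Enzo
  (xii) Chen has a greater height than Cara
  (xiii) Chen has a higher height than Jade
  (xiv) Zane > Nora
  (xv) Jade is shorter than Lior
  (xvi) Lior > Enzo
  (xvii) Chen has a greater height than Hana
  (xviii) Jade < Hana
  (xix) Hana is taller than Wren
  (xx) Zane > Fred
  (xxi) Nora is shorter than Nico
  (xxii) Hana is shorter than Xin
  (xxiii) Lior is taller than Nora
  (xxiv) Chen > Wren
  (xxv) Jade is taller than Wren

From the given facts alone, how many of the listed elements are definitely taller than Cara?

8

From Cara the given relations immediately reach Wren, Hana, Chen.
From those, Jade, Enzo, Xin — 6 in total.
From those, Hugo, Lior — 8 in total.
No other element is forced above Cara by the given relations, so the count is 8.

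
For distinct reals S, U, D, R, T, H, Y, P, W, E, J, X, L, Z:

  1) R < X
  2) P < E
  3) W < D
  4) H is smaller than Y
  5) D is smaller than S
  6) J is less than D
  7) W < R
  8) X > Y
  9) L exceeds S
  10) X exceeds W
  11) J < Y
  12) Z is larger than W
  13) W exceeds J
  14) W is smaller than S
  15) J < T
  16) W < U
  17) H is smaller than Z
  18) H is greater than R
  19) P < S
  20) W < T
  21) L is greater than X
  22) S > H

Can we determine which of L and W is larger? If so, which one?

L

Following the relations from W: W < R < H < Y < X < L.
So L is larger.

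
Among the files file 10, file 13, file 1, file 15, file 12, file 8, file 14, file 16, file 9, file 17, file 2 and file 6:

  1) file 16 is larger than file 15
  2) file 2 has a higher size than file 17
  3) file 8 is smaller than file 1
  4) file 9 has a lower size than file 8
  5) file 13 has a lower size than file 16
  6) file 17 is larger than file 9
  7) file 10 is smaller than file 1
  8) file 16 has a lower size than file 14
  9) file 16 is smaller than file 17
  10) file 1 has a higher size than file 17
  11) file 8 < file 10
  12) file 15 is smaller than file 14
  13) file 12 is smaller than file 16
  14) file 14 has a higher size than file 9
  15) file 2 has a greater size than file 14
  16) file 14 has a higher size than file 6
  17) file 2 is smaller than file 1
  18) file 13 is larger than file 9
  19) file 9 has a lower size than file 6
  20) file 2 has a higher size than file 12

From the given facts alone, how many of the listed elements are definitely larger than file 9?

9

The elements the relations force above file 9 are file 8, file 6, file 10, file 13, file 16, file 17, file 14, file 2, file 1 — no chain reaches any other.
That is 9.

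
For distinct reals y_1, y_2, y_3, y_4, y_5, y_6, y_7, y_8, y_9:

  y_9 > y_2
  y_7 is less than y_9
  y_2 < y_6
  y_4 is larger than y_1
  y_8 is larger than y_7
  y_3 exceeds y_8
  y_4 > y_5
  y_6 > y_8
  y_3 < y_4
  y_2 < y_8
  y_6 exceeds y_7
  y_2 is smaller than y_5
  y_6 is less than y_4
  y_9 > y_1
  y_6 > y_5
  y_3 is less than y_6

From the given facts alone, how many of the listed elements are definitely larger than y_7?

The elements the relations force above y_7 are y_8, y_3, y_9, y_6, y_4 — no chain reaches any other.
That is 5.

5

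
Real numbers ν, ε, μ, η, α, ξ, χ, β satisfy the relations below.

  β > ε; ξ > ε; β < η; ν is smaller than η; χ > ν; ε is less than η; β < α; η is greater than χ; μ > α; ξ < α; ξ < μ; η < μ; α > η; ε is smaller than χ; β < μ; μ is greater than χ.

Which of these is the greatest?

Chaining downward from μ: directly below it, χ, ξ, β, η, α; then ε, ν.
That covers every other element, and nothing is given above μ, so μ is the greatest.

μ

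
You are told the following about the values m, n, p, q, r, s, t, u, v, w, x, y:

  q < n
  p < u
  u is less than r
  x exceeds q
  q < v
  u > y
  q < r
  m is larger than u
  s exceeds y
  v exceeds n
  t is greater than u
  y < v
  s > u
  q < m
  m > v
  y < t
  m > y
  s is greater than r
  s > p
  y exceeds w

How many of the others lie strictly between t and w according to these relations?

2

The relations place w below t. An element lies strictly between them when it is forced above w and also forced below t.
Above w: {y, u, v, r, m, s}. Below t: {y, p, u}.
Intersection: {y, u} — 2.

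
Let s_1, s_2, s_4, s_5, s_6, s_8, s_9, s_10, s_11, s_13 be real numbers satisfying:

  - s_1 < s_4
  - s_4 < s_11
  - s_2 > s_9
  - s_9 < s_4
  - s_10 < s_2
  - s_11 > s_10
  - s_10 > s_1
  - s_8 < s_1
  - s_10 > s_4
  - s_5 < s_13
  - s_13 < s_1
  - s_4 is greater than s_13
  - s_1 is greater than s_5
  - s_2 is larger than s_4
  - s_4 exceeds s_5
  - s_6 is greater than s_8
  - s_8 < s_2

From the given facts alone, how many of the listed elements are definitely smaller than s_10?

6

Directly below s_10: s_1, s_4.
One step further: s_8, s_5, s_13, s_9 (6 so far).
No other element is forced below s_10 by the given relations, so the count is 6.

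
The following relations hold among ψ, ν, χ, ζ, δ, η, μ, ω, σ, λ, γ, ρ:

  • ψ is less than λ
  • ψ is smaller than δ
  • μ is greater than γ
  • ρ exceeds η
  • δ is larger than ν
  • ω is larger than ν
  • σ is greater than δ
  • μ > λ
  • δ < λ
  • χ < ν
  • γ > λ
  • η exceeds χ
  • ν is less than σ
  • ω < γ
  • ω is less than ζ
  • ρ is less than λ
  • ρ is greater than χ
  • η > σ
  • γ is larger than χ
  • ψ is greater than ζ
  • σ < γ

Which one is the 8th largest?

ψ

Chaining the given pairs: χ < ν < ω < ζ < ψ < δ < σ < η < ρ < λ < γ < μ.
Counting 8 from the largest end gives ψ.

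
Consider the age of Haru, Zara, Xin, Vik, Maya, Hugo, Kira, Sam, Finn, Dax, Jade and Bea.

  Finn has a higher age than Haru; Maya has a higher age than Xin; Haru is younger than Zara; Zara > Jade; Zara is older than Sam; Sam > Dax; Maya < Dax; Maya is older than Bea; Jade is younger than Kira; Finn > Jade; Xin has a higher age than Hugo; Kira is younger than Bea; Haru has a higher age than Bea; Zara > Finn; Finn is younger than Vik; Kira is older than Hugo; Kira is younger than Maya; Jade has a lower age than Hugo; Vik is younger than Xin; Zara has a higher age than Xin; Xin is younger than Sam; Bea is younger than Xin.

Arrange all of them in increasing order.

Jade < Hugo < Kira < Bea < Haru < Finn < Vik < Xin < Maya < Dax < Sam < Zara

Nothing is placed below Jade, so it is least; from there Jade < Hugo; Hugo < Kira; Kira < Bea; Bea < Haru; Haru < Finn; Finn < Vik; Vik < Xin; Xin < Maya; Maya < Dax; Dax < Sam; Sam < Zara, each given directly.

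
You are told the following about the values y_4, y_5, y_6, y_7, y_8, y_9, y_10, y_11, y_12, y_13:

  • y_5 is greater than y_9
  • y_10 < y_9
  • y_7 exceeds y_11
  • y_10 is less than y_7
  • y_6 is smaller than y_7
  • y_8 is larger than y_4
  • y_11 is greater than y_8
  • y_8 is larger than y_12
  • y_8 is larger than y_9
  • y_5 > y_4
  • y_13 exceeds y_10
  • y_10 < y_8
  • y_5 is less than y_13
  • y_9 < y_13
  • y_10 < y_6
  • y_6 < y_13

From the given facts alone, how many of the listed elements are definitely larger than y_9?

Directly above y_9: y_5, y_8, y_13.
One step further: y_11 (4 so far).
One step further: y_7 (5 so far).
Nothing else is reachable above y_9; 5 in all.

5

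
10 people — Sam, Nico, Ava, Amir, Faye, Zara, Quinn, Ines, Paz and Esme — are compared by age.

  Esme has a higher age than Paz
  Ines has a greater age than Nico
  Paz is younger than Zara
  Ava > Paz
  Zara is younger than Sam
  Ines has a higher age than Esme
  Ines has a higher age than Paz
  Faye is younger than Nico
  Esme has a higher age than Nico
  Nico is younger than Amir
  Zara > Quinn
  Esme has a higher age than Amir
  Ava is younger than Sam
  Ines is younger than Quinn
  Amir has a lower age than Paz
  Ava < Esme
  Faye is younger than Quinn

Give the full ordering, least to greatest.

Each adjacent pair is fixed by a given relation: Faye < Nico; Nico < Amir; Amir < Paz; Paz < Ava; Ava < Esme; Esme < Ines; Ines < Quinn; Quinn < Zara; Zara < Sam. Chaining them end to end gives the full order.

Faye < Nico < Amir < Paz < Ava < Esme < Ines < Quinn < Zara < Sam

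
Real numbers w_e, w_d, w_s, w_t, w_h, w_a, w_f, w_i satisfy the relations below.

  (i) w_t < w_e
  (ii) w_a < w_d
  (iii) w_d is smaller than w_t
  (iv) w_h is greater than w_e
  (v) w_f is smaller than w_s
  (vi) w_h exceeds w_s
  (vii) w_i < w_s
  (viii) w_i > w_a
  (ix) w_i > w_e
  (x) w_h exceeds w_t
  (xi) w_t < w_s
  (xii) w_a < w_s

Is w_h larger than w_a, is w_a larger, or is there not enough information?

Following the relations from w_a: w_a < w_d < w_t < w_e < w_i < w_s < w_h.
So w_h is larger.

w_h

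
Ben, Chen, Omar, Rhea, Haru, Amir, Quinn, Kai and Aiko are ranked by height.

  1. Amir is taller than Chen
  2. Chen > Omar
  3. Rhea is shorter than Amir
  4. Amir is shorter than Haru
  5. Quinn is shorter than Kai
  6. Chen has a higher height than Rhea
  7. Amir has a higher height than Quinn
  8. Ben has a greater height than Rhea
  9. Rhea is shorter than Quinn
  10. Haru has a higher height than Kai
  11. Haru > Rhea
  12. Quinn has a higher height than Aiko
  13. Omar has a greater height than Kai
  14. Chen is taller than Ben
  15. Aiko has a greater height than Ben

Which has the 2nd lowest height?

Chaining the given pairs: Rhea < Ben < Aiko < Quinn < Kai < Omar < Chen < Amir < Haru.
Counting 2 from the smallest end gives Ben.

Ben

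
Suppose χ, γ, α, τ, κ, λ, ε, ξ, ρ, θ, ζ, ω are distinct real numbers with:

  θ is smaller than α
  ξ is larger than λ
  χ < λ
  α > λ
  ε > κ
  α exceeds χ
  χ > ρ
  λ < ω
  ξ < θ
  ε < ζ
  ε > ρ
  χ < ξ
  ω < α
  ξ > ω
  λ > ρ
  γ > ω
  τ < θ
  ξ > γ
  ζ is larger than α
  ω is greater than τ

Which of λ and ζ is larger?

ζ

λ < ω and ω < γ give λ < γ.
Then γ < ξ extends the chain to ξ.
With ξ < θ: λ < ω < γ < ξ < θ.
With θ < α: λ < ω < γ < ξ < θ < α.
Then α < ζ extends the chain to ζ.
So λ < ζ; ζ is the larger of the two.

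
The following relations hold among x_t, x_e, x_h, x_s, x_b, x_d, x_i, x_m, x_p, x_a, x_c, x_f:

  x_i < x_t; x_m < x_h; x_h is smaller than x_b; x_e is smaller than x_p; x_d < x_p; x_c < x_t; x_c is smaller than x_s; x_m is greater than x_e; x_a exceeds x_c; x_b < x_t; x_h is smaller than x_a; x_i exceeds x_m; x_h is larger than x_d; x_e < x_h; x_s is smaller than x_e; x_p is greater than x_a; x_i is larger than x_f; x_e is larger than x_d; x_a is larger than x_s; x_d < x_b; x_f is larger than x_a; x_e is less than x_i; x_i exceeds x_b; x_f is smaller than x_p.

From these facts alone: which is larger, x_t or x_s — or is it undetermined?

x_t

Link the given pairs in sequence: x_s < x_e; x_e < x_m; x_m < x_h; x_h < x_a; x_a < x_f; x_f < x_i; x_i < x_t.
Chaining these gives x_s < x_e < x_m < x_h < x_a < x_f < x_i < x_t.
So x_t is larger.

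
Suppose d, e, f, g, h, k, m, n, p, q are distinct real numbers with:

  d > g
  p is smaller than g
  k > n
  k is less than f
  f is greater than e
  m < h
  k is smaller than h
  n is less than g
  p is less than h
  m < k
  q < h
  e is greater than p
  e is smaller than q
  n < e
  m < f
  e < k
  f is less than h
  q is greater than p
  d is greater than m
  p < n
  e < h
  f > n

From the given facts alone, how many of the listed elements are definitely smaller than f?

The elements the relations force below f are p, n, e, m, k — no chain reaches any other.
That is 5.

5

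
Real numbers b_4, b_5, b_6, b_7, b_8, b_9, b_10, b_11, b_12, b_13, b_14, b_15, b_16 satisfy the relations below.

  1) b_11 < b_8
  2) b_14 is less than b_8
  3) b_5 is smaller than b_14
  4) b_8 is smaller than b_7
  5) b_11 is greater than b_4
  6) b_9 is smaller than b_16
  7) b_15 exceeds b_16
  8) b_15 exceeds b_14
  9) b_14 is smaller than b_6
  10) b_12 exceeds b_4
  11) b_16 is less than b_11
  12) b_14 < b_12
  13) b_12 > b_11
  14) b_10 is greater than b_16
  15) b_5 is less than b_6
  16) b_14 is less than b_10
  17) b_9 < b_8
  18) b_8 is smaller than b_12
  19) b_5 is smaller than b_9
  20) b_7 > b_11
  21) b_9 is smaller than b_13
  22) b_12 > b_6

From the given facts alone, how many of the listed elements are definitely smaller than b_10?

4

The elements the relations force below b_10 are b_5, b_9, b_14, b_16 — no chain reaches any other.
That is 4.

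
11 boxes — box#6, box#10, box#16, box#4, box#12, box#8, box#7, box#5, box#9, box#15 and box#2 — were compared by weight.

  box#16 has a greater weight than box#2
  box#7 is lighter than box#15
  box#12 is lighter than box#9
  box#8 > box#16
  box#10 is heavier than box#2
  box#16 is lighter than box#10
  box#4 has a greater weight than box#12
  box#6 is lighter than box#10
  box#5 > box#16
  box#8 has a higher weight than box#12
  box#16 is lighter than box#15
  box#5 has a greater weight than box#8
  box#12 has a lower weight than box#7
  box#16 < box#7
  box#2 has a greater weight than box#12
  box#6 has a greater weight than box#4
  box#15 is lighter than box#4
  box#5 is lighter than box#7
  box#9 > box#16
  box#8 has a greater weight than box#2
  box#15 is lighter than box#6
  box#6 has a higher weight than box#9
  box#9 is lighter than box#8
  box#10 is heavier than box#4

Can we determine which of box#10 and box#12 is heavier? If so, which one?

box#10

box#12 < box#2 and box#2 < box#16 give box#12 < box#16.
With box#16 < box#9: box#12 < box#2 < box#16 < box#9.
With box#9 < box#8: box#12 < box#2 < box#16 < box#9 < box#8.
Then box#8 < box#5 extends the chain to box#5.
With box#5 < box#7: box#12 < box#2 < box#16 < box#9 < box#8 < box#5 < box#7.
Then box#7 < box#15 extends the chain to box#15.
Then box#15 < box#4 extends the chain to box#4.
With box#4 < box#6: box#12 < box#2 < box#16 < box#9 < box#8 < box#5 < box#7 < box#15 < box#4 < box#6.
Then box#6 < box#10 extends the chain to box#10.
So box#10 is heavier.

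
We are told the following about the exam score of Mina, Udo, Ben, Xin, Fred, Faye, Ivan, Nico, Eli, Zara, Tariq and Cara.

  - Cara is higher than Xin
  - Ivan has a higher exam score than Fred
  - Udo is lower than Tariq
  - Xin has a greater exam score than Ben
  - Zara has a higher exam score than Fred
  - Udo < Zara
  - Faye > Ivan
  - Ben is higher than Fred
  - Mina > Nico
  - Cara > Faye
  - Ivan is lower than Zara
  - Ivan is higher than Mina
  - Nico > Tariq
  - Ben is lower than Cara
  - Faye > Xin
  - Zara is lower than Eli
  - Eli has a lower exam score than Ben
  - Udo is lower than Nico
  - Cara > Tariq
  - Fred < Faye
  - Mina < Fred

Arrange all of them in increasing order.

Each adjacent pair is fixed by a given relation: Udo < Tariq; Tariq < Nico; Nico < Mina; Mina < Fred; Fred < Ivan; Ivan < Zara; Zara < Eli; Eli < Ben; Ben < Xin; Xin < Faye; Faye < Cara. Chaining them end to end gives the full order.

Udo < Tariq < Nico < Mina < Fred < Ivan < Zara < Eli < Ben < Xin < Faye < Cara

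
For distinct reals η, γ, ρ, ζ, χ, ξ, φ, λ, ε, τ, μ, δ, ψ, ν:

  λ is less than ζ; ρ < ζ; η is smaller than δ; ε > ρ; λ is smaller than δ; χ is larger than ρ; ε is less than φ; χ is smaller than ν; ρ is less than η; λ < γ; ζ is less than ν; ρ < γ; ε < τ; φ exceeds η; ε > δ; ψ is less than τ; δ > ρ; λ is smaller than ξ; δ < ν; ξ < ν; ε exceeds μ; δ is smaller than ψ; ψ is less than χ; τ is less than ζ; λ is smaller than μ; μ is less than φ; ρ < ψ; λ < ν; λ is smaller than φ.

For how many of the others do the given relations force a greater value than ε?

The elements the relations force above ε are τ, ζ, φ, ν — no chain reaches any other.
That is 4.

4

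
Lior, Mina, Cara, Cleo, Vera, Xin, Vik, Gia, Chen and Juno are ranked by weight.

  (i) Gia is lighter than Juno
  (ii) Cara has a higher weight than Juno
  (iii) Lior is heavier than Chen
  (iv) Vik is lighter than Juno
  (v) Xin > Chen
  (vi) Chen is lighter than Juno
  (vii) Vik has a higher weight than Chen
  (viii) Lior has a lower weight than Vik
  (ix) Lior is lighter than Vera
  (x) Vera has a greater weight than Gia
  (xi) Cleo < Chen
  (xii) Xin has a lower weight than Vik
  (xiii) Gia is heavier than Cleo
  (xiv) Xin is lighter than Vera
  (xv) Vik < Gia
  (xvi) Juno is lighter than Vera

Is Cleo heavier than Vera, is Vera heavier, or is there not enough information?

Vera

Cleo < Chen < Vik < Gia < Juno < Vera, by transitivity through Chen, Vik, Gia, Juno.
So Vera is heavier.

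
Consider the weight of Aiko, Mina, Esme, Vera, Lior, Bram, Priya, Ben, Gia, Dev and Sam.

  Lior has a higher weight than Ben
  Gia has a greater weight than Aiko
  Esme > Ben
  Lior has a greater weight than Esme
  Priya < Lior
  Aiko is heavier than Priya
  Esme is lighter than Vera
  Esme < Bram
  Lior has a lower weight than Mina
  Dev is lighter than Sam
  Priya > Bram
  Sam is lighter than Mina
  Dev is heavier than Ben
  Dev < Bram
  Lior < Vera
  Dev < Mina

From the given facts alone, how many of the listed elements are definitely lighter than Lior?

The elements the relations force below Lior are Ben, Dev, Esme, Bram, Priya — no chain reaches any other.
That is 5.

5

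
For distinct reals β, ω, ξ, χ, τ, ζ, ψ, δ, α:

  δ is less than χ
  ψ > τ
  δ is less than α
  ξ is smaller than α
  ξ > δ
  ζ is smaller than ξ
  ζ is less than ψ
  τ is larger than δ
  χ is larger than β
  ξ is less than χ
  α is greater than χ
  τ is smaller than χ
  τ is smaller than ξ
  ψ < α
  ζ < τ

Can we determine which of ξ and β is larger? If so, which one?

Following every chain through β: above β we get χ, α.
ξ is not reached, and no chain runs the other way from ξ to β.
So the given relations leave the order of β and ξ undetermined.

undetermined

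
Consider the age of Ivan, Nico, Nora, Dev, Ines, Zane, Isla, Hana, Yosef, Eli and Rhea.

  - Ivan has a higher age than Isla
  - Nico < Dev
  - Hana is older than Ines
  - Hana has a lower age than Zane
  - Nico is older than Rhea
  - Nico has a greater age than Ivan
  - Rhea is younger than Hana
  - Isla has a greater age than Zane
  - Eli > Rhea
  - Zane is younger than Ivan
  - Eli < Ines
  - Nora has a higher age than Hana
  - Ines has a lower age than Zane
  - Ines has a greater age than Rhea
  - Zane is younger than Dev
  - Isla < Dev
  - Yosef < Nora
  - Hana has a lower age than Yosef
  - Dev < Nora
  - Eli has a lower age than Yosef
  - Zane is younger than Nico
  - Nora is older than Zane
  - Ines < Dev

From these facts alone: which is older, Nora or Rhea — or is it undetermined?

Rhea < Eli and Eli < Ines give Rhea < Ines.
Then Ines < Hana extends the chain to Hana.
Then Hana < Zane extends the chain to Zane.
With Zane < Isla: Rhea < Eli < Ines < Hana < Zane < Isla.
With Isla < Ivan: Rhea < Eli < Ines < Hana < Zane < Isla < Ivan.
Then Ivan < Nico extends the chain to Nico.
With Nico < Dev: Rhea < Eli < Ines < Hana < Zane < Isla < Ivan < Nico < Dev.
With Dev < Nora: Rhea < Eli < Ines < Hana < Zane < Isla < Ivan < Nico < Dev < Nora.
So Nora is older.

Nora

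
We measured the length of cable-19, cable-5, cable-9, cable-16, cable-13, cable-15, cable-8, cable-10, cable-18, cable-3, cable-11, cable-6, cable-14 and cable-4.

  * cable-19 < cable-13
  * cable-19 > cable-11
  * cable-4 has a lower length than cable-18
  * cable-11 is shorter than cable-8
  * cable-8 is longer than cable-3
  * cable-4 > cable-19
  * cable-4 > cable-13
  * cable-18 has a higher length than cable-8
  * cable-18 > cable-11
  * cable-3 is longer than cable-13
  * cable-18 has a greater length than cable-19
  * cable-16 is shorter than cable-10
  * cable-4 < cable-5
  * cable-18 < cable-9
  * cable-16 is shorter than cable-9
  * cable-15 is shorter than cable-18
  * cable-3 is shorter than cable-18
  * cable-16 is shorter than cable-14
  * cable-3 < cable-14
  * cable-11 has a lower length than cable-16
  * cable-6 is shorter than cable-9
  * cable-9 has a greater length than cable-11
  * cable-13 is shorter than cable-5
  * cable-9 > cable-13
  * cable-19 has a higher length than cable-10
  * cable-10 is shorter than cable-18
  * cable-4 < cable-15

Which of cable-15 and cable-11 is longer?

Chaining the given relations: cable-11 < cable-16 < cable-10 < cable-19 < cable-13 < cable-4 < cable-15.
So cable-11 < cable-15; cable-15 is the longer of the two.

cable-15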